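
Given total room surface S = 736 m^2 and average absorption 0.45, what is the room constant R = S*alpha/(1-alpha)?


R = 736 * 0.45 / (1 - 0.45) = 602.18 m^2


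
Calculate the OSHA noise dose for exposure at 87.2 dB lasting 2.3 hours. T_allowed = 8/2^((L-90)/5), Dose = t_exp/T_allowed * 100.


T_allowed = 8 / 2^((87.2 - 90)/5) = 11.7942 hr
Dose = 2.3 / 11.7942 * 100 = 19.501 %


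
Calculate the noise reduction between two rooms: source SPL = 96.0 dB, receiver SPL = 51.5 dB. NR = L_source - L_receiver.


NR = L_source - L_receiver (difference between source and receiving room levels)
NR = 96.0 - 51.5 = 44.5 dB


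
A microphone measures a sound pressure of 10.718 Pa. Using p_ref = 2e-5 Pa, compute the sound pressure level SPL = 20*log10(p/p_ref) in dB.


p / p_ref = 10.718 / 2e-5 = 535900
SPL = 20 * log10(535900) = 114.58 dB


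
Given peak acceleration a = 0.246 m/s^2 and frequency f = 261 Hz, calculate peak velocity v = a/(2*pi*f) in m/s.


omega = 2*pi*f = 2*pi*261 = 1639.91 rad/s
v = a / omega = 0.246 / 1639.91 = 0.00015001 m/s


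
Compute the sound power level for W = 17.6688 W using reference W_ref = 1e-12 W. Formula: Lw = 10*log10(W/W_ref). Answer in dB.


W / W_ref = 17.6688 / 1e-12 = 1.76688e+13
Lw = 10 * log10(1.76688e+13) = 132.47 dB


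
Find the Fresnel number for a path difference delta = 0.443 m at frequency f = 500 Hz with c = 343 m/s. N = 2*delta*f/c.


N = 2*delta*f/c = 2*delta/lambda, where lambda = c/f
lambda = 343 / 500 = 0.686 m
N = 2 * 0.443 / 0.686 = 1.2915


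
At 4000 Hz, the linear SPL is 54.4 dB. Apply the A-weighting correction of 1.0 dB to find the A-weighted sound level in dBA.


A-weighting table: 4000 Hz -> 1.0 dB correction
SPL_A = SPL + correction = 54.4 + (1.0) = 55.4 dBA


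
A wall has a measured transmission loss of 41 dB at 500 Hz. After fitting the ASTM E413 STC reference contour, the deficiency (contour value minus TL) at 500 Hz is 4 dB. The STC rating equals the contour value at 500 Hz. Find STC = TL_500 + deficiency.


By ASTM E413, STC = value of the fitted reference contour at 500 Hz.
Contour value at 500 Hz = TL_500 + deficiency = 41 + 4 = 45
STC = 45


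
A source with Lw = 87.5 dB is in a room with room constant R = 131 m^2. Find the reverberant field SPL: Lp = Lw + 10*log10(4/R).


4/R = 4/131 = 0.0305344
Lp = 87.5 + 10*log10(0.0305344) = 72.348 dB


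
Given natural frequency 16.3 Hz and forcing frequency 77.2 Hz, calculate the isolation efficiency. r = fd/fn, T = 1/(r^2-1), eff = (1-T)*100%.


r = 77.2 / 16.3 = 4.7362
r^2 - 1 = 4.7362^2 - 1 = 21.4316
T = 1/21.4316 = 0.0466601
Efficiency = (1 - 0.0466601)*100 = 95.334 %


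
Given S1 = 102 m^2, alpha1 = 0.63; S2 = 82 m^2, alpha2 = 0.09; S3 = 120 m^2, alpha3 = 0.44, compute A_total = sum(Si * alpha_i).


102 * 0.63 = 64.26
82 * 0.09 = 7.38
120 * 0.44 = 52.8
A_total = 64.26 + 7.38 + 52.8 = 124.44 m^2


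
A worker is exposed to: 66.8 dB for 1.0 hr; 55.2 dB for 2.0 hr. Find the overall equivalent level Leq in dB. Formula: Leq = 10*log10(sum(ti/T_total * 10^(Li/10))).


T_total = 1.0 + 2.0 = 3.0 hr
(1.0/3.0) * 10^(66.8/10) = 1.59543e+06
(2.0/3.0) * 10^(55.2/10) = 220754
Sum = 1.59543e+06 + 220754 = 1.81618e+06
Leq = 10*log10(1.81618e+06) = 62.592 dB


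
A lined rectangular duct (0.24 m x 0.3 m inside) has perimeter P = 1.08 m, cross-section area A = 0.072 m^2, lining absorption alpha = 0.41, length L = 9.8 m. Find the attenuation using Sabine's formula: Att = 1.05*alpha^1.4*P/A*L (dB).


alpha^1.4 = 0.41^1.4 = 0.28701
Attenuation rate = 1.05 * alpha^1.4 * P / A
= 1.05 * 0.28701 * 1.08 / 0.072 = 4.52041 dB/m
Total Att = 4.52041 * 9.8 = 44.3 dB


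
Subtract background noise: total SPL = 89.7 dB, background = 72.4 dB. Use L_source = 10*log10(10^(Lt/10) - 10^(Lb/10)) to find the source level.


10^(89.7/10) = 9.33254e+08
10^(72.4/10) = 1.7378e+07
Difference = 9.33254e+08 - 1.7378e+07 = 9.15876e+08
L_source = 10*log10(9.15876e+08) = 89.618 dB


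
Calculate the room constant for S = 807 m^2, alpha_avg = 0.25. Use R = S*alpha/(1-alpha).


R = 807 * 0.25 / (1 - 0.25) = 269 m^2


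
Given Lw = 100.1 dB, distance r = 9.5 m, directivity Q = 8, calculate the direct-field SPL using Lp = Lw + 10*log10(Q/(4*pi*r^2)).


4*pi*r^2 = 4*pi*9.5^2 = 1134.11 m^2
Q / (4*pi*r^2) = 8 / 1134.11 = 0.00705399
Lp = 100.1 + 10*log10(0.00705399) = 78.584 dB


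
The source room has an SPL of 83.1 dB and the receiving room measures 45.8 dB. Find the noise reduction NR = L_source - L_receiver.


NR = L_source - L_receiver (difference between source and receiving room levels)
NR = 83.1 - 45.8 = 37.3 dB


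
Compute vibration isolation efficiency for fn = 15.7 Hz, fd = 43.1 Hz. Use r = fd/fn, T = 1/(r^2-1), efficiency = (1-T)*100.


r = 43.1 / 15.7 = 2.74522
r^2 - 1 = 2.74522^2 - 1 = 6.53623
T = 1/6.53623 = 0.152993
Efficiency = (1 - 0.152993)*100 = 84.701 %


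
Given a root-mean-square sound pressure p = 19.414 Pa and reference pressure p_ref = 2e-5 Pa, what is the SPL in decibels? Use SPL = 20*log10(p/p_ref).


p / p_ref = 19.414 / 2e-5 = 970700
SPL = 20 * log10(970700) = 119.74 dB


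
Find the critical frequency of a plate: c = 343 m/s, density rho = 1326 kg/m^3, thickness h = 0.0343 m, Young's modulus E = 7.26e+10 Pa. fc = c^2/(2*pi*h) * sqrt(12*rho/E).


12*rho/E = 12*1326/7.26e+10 = 2.19174e-07
sqrt(12*rho/E) = sqrt(2.19174e-07) = 0.00046816
c^2/(2*pi*h) = 343^2/(2*pi*0.0343) = 545901
fc = 545901 * 0.00046816 = 255.57 Hz


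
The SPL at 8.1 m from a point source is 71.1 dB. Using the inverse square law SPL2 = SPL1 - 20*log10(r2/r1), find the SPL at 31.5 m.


r2/r1 = 31.5/8.1 = 3.88889
Correction = 20*log10(3.88889) = 11.7965 dB
SPL2 = 71.1 - 11.7965 = 59.303 dB


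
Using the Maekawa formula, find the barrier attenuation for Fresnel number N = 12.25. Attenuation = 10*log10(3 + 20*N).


3 + 20*N = 3 + 20*12.25 = 248
Att = 10*log10(248) = 23.945 dB


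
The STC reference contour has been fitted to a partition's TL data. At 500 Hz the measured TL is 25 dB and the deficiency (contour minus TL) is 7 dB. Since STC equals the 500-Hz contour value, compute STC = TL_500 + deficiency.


By ASTM E413, STC = value of the fitted reference contour at 500 Hz.
Contour value at 500 Hz = TL_500 + deficiency = 25 + 7 = 32
STC = 32


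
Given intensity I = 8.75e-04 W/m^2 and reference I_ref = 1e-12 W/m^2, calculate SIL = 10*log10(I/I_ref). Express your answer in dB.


I / I_ref = 8.75e-04 / 1e-12 = 8.75e+08
SIL = 10 * log10(8.75e+08) = 89.42 dB


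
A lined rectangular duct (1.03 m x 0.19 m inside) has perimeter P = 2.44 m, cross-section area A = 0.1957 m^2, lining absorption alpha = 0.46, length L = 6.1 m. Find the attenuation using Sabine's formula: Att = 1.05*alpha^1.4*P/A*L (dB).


alpha^1.4 = 0.46^1.4 = 0.337179
Attenuation rate = 1.05 * alpha^1.4 * P / A
= 1.05 * 0.337179 * 2.44 / 0.1957 = 4.41417 dB/m
Total Att = 4.41417 * 6.1 = 26.926 dB


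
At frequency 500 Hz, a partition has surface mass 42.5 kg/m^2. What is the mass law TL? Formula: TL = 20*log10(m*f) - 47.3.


m * f = 42.5 * 500 = 21250
20*log10(21250) = 86.5472 dB
TL = 86.5472 - 47.3 = 39.247 dB


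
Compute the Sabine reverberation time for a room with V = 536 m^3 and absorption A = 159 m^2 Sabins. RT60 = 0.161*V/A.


RT60 = 0.161 * 536 / 159 = 0.54274 s


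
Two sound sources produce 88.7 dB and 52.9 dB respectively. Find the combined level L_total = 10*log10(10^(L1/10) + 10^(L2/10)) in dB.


10^(88.7/10) = 7.4131e+08
10^(52.9/10) = 194984
Sum = 7.4131e+08 + 194984 = 7.41505e+08
L_total = 10*log10(7.41505e+08) = 88.701 dB


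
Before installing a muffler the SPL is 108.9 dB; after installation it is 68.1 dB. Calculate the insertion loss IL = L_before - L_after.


Insertion loss = SPL without muffler - SPL with muffler
IL = 108.9 - 68.1 = 40.8 dB


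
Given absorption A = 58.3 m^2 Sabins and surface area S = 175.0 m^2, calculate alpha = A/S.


Absorption coefficient = absorbed power / incident power
alpha = A / S = 58.3 / 175.0 = 0.33314


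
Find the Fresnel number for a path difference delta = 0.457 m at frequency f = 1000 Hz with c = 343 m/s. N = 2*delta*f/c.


N = 2*delta*f/c = 2*delta/lambda, where lambda = c/f
lambda = 343 / 1000 = 0.343 m
N = 2 * 0.457 / 0.343 = 2.6647


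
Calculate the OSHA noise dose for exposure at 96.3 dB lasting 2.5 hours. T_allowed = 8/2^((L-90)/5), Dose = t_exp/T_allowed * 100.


T_allowed = 8 / 2^((96.3 - 90)/5) = 3.34035 hr
Dose = 2.5 / 3.34035 * 100 = 74.842 %


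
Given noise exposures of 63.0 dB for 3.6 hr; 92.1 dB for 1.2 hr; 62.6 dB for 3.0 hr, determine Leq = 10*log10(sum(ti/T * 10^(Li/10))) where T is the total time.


T_total = 3.6 + 1.2 + 3.0 = 7.8 hr
(3.6/7.8) * 10^(63.0/10) = 920890
(1.2/7.8) * 10^(92.1/10) = 2.49509e+08
(3.0/7.8) * 10^(62.6/10) = 699885
Sum = 920890 + 2.49509e+08 + 699885 = 2.5113e+08
Leq = 10*log10(2.5113e+08) = 83.999 dB


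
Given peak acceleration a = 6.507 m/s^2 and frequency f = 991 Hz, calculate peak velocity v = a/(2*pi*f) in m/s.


omega = 2*pi*f = 2*pi*991 = 6226.64 rad/s
v = a / omega = 6.507 / 6226.64 = 0.001045 m/s


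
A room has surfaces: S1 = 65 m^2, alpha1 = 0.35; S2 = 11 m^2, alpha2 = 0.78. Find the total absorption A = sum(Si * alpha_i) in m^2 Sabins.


65 * 0.35 = 22.75
11 * 0.78 = 8.58
A_total = 22.75 + 8.58 = 31.33 m^2


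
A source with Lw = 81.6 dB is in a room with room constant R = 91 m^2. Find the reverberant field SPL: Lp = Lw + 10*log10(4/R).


4/R = 4/91 = 0.043956
Lp = 81.6 + 10*log10(0.043956) = 68.03 dB


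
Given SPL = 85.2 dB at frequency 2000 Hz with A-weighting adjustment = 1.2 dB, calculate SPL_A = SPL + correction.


A-weighting table: 2000 Hz -> 1.2 dB correction
SPL_A = SPL + correction = 85.2 + (1.2) = 86.4 dBA


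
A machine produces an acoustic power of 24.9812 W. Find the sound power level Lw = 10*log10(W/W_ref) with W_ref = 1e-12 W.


W / W_ref = 24.9812 / 1e-12 = 2.49812e+13
Lw = 10 * log10(2.49812e+13) = 133.98 dB


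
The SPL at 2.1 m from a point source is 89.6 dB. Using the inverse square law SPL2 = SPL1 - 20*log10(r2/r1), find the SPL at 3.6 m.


r2/r1 = 3.6/2.1 = 1.71429
Correction = 20*log10(1.71429) = 4.68169 dB
SPL2 = 89.6 - 4.68169 = 84.918 dB


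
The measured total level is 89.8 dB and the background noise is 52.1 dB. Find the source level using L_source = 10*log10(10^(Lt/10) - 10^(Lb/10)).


10^(89.8/10) = 9.54993e+08
10^(52.1/10) = 162181
Difference = 9.54993e+08 - 162181 = 9.54831e+08
L_source = 10*log10(9.54831e+08) = 89.799 dB


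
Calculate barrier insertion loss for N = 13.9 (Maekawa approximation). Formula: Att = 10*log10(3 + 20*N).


3 + 20*N = 3 + 20*13.9 = 281
Att = 10*log10(281) = 24.487 dB


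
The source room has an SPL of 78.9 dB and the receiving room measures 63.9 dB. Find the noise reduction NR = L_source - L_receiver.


NR = L_source - L_receiver (difference between source and receiving room levels)
NR = 78.9 - 63.9 = 15 dB


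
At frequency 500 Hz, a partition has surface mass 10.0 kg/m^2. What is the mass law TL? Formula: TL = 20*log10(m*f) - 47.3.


m * f = 10.0 * 500 = 5000
20*log10(5000) = 73.9794 dB
TL = 73.9794 - 47.3 = 26.679 dB


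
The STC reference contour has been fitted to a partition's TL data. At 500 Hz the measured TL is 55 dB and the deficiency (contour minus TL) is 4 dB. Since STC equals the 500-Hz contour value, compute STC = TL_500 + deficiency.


By ASTM E413, STC = value of the fitted reference contour at 500 Hz.
Contour value at 500 Hz = TL_500 + deficiency = 55 + 4 = 59
STC = 59


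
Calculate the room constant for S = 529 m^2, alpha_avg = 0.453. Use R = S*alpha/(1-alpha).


R = 529 * 0.453 / (1 - 0.453) = 438.09 m^2


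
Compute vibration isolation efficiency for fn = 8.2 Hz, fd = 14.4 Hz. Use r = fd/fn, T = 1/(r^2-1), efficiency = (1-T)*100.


r = 14.4 / 8.2 = 1.7561
r^2 - 1 = 1.7561^2 - 1 = 2.08389
T = 1/2.08389 = 0.479872
Efficiency = (1 - 0.479872)*100 = 52.013 %


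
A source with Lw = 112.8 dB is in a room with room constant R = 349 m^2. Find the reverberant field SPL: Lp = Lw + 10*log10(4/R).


4/R = 4/349 = 0.0114613
Lp = 112.8 + 10*log10(0.0114613) = 93.392 dB


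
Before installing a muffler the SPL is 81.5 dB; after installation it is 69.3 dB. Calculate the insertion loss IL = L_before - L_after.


Insertion loss = SPL without muffler - SPL with muffler
IL = 81.5 - 69.3 = 12.2 dB


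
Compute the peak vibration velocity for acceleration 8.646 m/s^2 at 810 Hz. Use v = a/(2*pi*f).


omega = 2*pi*f = 2*pi*810 = 5089.38 rad/s
v = a / omega = 8.646 / 5089.38 = 0.0016988 m/s


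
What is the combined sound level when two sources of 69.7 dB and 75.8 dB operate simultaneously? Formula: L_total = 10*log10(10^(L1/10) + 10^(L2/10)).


10^(69.7/10) = 9.33254e+06
10^(75.8/10) = 3.80189e+07
Sum = 9.33254e+06 + 3.80189e+07 = 4.73514e+07
L_total = 10*log10(4.73514e+07) = 76.753 dB


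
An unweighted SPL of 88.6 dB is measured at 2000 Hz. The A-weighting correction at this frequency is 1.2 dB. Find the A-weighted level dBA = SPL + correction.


A-weighting table: 2000 Hz -> 1.2 dB correction
SPL_A = SPL + correction = 88.6 + (1.2) = 89.8 dBA


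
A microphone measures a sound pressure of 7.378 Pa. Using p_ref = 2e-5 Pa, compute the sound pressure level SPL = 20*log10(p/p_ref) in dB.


p / p_ref = 7.378 / 2e-5 = 368900
SPL = 20 * log10(368900) = 111.34 dB


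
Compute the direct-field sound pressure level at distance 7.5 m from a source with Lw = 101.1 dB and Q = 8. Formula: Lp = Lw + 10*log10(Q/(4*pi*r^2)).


4*pi*r^2 = 4*pi*7.5^2 = 706.858 m^2
Q / (4*pi*r^2) = 8 / 706.858 = 0.0113177
Lp = 101.1 + 10*log10(0.0113177) = 81.638 dB


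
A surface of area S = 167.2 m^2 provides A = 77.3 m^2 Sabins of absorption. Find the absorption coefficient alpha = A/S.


Absorption coefficient = absorbed power / incident power
alpha = A / S = 77.3 / 167.2 = 0.46232


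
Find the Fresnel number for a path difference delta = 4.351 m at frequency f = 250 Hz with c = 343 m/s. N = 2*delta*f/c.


N = 2*delta*f/c = 2*delta/lambda, where lambda = c/f
lambda = 343 / 250 = 1.372 m
N = 2 * 4.351 / 1.372 = 6.3426


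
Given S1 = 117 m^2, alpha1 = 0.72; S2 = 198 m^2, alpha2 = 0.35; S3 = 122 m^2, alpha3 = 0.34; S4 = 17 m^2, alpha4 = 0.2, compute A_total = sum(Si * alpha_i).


117 * 0.72 = 84.24
198 * 0.35 = 69.3
122 * 0.34 = 41.48
17 * 0.2 = 3.4
A_total = 84.24 + 69.3 + 41.48 + 3.4 = 198.42 m^2


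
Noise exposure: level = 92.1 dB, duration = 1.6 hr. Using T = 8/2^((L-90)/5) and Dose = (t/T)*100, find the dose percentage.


T_allowed = 8 / 2^((92.1 - 90)/5) = 5.9794 hr
Dose = 1.6 / 5.9794 * 100 = 26.759 %


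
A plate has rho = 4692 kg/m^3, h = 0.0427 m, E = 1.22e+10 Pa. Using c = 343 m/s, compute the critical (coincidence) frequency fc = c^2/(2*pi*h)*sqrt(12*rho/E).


12*rho/E = 12*4692/1.22e+10 = 4.61508e-06
sqrt(12*rho/E) = sqrt(4.61508e-06) = 0.00214827
c^2/(2*pi*h) = 343^2/(2*pi*0.0427) = 438511
fc = 438511 * 0.00214827 = 942.04 Hz


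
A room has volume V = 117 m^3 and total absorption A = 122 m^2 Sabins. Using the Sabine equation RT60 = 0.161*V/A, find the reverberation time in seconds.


RT60 = 0.161 * 117 / 122 = 0.1544 s


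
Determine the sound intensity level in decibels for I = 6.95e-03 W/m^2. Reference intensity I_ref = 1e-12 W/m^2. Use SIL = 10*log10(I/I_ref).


I / I_ref = 6.95e-03 / 1e-12 = 6.95e+09
SIL = 10 * log10(6.95e+09) = 98.42 dB


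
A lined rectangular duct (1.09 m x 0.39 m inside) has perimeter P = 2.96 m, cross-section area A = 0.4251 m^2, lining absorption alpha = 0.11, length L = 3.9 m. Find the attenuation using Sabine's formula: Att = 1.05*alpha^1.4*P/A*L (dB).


alpha^1.4 = 0.11^1.4 = 0.0454935
Attenuation rate = 1.05 * alpha^1.4 * P / A
= 1.05 * 0.0454935 * 2.96 / 0.4251 = 0.332613 dB/m
Total Att = 0.332613 * 3.9 = 1.2972 dB


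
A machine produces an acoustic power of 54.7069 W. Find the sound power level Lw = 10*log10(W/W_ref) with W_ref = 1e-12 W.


W / W_ref = 54.7069 / 1e-12 = 5.47069e+13
Lw = 10 * log10(5.47069e+13) = 137.38 dB


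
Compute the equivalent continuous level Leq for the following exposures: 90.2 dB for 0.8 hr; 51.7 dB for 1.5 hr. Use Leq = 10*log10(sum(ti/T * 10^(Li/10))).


T_total = 0.8 + 1.5 = 2.3 hr
(0.8/2.3) * 10^(90.2/10) = 3.64219e+08
(1.5/2.3) * 10^(51.7/10) = 96463.6
Sum = 3.64219e+08 + 96463.6 = 3.64315e+08
Leq = 10*log10(3.64315e+08) = 85.615 dB


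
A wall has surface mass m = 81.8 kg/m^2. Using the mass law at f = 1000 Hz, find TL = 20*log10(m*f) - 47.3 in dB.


m * f = 81.8 * 1000 = 81800
20*log10(81800) = 98.2551 dB
TL = 98.2551 - 47.3 = 50.955 dB


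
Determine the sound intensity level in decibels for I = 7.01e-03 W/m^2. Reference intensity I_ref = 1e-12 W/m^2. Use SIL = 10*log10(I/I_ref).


I / I_ref = 7.01e-03 / 1e-12 = 7.01e+09
SIL = 10 * log10(7.01e+09) = 98.457 dB


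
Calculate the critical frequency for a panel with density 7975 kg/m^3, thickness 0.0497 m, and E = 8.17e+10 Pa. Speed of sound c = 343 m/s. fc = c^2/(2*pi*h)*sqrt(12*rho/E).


12*rho/E = 12*7975/8.17e+10 = 1.17136e-06
sqrt(12*rho/E) = sqrt(1.17136e-06) = 0.00108229
c^2/(2*pi*h) = 343^2/(2*pi*0.0497) = 376749
fc = 376749 * 0.00108229 = 407.75 Hz


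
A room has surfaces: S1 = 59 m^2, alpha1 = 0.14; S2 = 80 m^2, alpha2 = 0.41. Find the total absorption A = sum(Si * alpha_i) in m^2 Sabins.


59 * 0.14 = 8.26
80 * 0.41 = 32.8
A_total = 8.26 + 32.8 = 41.06 m^2


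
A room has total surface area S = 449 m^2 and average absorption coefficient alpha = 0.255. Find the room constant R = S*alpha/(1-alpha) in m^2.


R = 449 * 0.255 / (1 - 0.255) = 153.68 m^2


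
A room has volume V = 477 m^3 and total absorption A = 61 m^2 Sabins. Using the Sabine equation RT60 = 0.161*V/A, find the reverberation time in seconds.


RT60 = 0.161 * 477 / 61 = 1.259 s


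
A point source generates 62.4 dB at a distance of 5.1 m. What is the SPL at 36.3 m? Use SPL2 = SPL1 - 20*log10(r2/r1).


r2/r1 = 36.3/5.1 = 7.11765
Correction = 20*log10(7.11765) = 17.0467 dB
SPL2 = 62.4 - 17.0467 = 45.353 dB


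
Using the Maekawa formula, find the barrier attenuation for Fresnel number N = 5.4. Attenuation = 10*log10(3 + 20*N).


3 + 20*N = 3 + 20*5.4 = 111
Att = 10*log10(111) = 20.453 dB


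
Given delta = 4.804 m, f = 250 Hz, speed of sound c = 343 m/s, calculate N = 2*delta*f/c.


N = 2*delta*f/c = 2*delta/lambda, where lambda = c/f
lambda = 343 / 250 = 1.372 m
N = 2 * 4.804 / 1.372 = 7.0029


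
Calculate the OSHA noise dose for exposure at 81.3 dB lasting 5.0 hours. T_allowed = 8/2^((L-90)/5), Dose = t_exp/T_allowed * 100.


T_allowed = 8 / 2^((81.3 - 90)/5) = 26.7228 hr
Dose = 5.0 / 26.7228 * 100 = 18.711 %


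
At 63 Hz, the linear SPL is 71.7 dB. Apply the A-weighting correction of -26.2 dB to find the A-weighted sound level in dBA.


A-weighting table: 63 Hz -> -26.2 dB correction
SPL_A = SPL + correction = 71.7 + (-26.2) = 45.5 dBA


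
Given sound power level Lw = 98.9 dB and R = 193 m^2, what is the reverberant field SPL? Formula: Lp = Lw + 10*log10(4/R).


4/R = 4/193 = 0.0207254
Lp = 98.9 + 10*log10(0.0207254) = 82.065 dB


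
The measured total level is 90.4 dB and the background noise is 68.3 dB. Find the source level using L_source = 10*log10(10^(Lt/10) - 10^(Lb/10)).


10^(90.4/10) = 1.09648e+09
10^(68.3/10) = 6.76083e+06
Difference = 1.09648e+09 - 6.76083e+06 = 1.08972e+09
L_source = 10*log10(1.08972e+09) = 90.373 dB


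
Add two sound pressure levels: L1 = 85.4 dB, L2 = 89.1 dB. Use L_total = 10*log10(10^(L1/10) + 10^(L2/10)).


10^(85.4/10) = 3.46737e+08
10^(89.1/10) = 8.12831e+08
Sum = 3.46737e+08 + 8.12831e+08 = 1.15957e+09
L_total = 10*log10(1.15957e+09) = 90.643 dB


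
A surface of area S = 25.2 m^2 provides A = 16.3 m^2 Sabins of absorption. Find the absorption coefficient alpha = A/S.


Absorption coefficient = absorbed power / incident power
alpha = A / S = 16.3 / 25.2 = 0.64683


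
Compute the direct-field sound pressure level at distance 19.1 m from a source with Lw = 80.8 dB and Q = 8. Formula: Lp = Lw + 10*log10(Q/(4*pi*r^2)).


4*pi*r^2 = 4*pi*19.1^2 = 4584.34 m^2
Q / (4*pi*r^2) = 8 / 4584.34 = 0.00174507
Lp = 80.8 + 10*log10(0.00174507) = 53.218 dB


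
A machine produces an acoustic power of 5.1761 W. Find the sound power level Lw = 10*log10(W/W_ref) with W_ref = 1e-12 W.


W / W_ref = 5.1761 / 1e-12 = 5.1761e+12
Lw = 10 * log10(5.1761e+12) = 127.14 dB


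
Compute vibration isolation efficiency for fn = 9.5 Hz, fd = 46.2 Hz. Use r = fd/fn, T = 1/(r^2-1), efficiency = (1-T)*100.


r = 46.2 / 9.5 = 4.86316
r^2 - 1 = 4.86316^2 - 1 = 22.6503
T = 1/22.6503 = 0.0441495
Efficiency = (1 - 0.0441495)*100 = 95.585 %


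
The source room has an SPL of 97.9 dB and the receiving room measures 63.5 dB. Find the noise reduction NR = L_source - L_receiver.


NR = L_source - L_receiver (difference between source and receiving room levels)
NR = 97.9 - 63.5 = 34.4 dB


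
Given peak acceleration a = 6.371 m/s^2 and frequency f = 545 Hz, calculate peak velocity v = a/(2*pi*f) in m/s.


omega = 2*pi*f = 2*pi*545 = 3424.34 rad/s
v = a / omega = 6.371 / 3424.34 = 0.0018605 m/s


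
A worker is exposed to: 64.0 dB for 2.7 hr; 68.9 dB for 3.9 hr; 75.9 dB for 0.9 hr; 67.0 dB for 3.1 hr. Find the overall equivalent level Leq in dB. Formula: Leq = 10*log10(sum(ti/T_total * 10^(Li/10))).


T_total = 2.7 + 3.9 + 0.9 + 3.1 = 10.6 hr
(2.7/10.6) * 10^(64.0/10) = 639820
(3.9/10.6) * 10^(68.9/10) = 2.856e+06
(0.9/10.6) * 10^(75.9/10) = 3.30321e+06
(3.1/10.6) * 10^(67.0/10) = 1.46574e+06
Sum = 639820 + 2.856e+06 + 3.30321e+06 + 1.46574e+06 = 8.26477e+06
Leq = 10*log10(8.26477e+06) = 69.172 dB


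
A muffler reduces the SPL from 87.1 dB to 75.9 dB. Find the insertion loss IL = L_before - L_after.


Insertion loss = SPL without muffler - SPL with muffler
IL = 87.1 - 75.9 = 11.2 dB


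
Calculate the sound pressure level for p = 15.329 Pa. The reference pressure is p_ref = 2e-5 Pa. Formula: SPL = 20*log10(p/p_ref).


p / p_ref = 15.329 / 2e-5 = 766450
SPL = 20 * log10(766450) = 117.69 dB


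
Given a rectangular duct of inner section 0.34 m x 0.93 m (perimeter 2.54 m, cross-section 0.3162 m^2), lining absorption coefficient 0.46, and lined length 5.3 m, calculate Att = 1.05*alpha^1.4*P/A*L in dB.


alpha^1.4 = 0.46^1.4 = 0.337179
Attenuation rate = 1.05 * alpha^1.4 * P / A
= 1.05 * 0.337179 * 2.54 / 0.3162 = 2.84395 dB/m
Total Att = 2.84395 * 5.3 = 15.073 dB


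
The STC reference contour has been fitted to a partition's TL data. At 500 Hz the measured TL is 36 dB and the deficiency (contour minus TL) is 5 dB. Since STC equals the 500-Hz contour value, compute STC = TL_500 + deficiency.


By ASTM E413, STC = value of the fitted reference contour at 500 Hz.
Contour value at 500 Hz = TL_500 + deficiency = 36 + 5 = 41
STC = 41


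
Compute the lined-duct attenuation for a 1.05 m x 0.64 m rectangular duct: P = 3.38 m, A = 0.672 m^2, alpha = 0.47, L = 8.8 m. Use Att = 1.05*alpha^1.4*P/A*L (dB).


alpha^1.4 = 0.47^1.4 = 0.347486
Attenuation rate = 1.05 * alpha^1.4 * P / A
= 1.05 * 0.347486 * 3.38 / 0.672 = 1.83516 dB/m
Total Att = 1.83516 * 8.8 = 16.149 dB


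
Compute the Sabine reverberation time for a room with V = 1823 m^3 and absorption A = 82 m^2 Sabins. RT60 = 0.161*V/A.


RT60 = 0.161 * 1823 / 82 = 3.5793 s


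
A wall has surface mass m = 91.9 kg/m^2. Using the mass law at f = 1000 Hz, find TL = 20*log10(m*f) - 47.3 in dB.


m * f = 91.9 * 1000 = 91900
20*log10(91900) = 99.2663 dB
TL = 99.2663 - 47.3 = 51.966 dB


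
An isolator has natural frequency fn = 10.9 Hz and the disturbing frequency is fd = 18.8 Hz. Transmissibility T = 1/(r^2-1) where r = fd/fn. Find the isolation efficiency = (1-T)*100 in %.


r = 18.8 / 10.9 = 1.72477
r^2 - 1 = 1.72477^2 - 1 = 1.97483
T = 1/1.97483 = 0.506373
Efficiency = (1 - 0.506373)*100 = 49.363 %


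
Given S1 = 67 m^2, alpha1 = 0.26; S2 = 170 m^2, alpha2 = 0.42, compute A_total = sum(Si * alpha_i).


67 * 0.26 = 17.42
170 * 0.42 = 71.4
A_total = 17.42 + 71.4 = 88.82 m^2


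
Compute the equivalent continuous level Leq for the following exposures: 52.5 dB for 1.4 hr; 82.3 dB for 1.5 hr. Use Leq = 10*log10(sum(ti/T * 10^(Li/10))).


T_total = 1.4 + 1.5 = 2.9 hr
(1.4/2.9) * 10^(52.5/10) = 85848
(1.5/2.9) * 10^(82.3/10) = 8.78402e+07
Sum = 85848 + 8.78402e+07 = 8.7926e+07
Leq = 10*log10(8.7926e+07) = 79.441 dB


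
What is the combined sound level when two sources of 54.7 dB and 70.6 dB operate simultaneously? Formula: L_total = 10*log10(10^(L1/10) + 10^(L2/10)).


10^(54.7/10) = 295121
10^(70.6/10) = 1.14815e+07
Sum = 295121 + 1.14815e+07 = 1.17766e+07
L_total = 10*log10(1.17766e+07) = 70.71 dB


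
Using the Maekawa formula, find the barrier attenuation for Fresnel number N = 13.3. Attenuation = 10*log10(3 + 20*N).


3 + 20*N = 3 + 20*13.3 = 269
Att = 10*log10(269) = 24.298 dB


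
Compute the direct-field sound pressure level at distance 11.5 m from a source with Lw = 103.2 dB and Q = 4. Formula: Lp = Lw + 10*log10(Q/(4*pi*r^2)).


4*pi*r^2 = 4*pi*11.5^2 = 1661.9 m^2
Q / (4*pi*r^2) = 4 / 1661.9 = 0.00240688
Lp = 103.2 + 10*log10(0.00240688) = 77.015 dB


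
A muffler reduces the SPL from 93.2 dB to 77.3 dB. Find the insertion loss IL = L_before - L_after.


Insertion loss = SPL without muffler - SPL with muffler
IL = 93.2 - 77.3 = 15.9 dB


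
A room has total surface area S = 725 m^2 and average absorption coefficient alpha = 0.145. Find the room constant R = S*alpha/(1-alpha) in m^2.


R = 725 * 0.145 / (1 - 0.145) = 122.95 m^2


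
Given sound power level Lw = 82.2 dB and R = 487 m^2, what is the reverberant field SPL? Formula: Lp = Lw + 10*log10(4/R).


4/R = 4/487 = 0.00821355
Lp = 82.2 + 10*log10(0.00821355) = 61.345 dB


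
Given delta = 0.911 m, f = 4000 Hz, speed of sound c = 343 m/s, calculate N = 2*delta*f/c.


N = 2*delta*f/c = 2*delta/lambda, where lambda = c/f
lambda = 343 / 4000 = 0.08575 m
N = 2 * 0.911 / 0.08575 = 21.248


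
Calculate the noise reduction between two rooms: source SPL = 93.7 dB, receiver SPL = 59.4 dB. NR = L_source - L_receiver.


NR = L_source - L_receiver (difference between source and receiving room levels)
NR = 93.7 - 59.4 = 34.3 dB


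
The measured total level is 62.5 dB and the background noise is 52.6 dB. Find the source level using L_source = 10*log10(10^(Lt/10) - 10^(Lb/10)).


10^(62.5/10) = 1.77828e+06
10^(52.6/10) = 181970
Difference = 1.77828e+06 - 181970 = 1.59631e+06
L_source = 10*log10(1.59631e+06) = 62.031 dB


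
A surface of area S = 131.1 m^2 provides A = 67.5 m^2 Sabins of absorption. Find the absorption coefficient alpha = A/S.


Absorption coefficient = absorbed power / incident power
alpha = A / S = 67.5 / 131.1 = 0.51487


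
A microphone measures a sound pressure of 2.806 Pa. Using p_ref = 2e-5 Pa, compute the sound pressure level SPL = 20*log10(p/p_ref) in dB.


p / p_ref = 2.806 / 2e-5 = 140300
SPL = 20 * log10(140300) = 102.94 dB


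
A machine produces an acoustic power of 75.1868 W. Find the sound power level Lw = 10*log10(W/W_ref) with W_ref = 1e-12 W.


W / W_ref = 75.1868 / 1e-12 = 7.51868e+13
Lw = 10 * log10(7.51868e+13) = 138.76 dB


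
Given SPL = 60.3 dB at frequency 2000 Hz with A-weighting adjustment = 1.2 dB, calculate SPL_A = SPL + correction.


A-weighting table: 2000 Hz -> 1.2 dB correction
SPL_A = SPL + correction = 60.3 + (1.2) = 61.5 dBA


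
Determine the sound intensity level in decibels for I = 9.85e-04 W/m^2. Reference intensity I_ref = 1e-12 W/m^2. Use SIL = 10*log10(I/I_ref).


I / I_ref = 9.85e-04 / 1e-12 = 9.85e+08
SIL = 10 * log10(9.85e+08) = 89.934 dB


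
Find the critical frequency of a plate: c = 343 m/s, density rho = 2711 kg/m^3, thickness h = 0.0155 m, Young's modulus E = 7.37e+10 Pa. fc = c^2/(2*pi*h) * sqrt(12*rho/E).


12*rho/E = 12*2711/7.37e+10 = 4.41411e-07
sqrt(12*rho/E) = sqrt(4.41411e-07) = 0.000664388
c^2/(2*pi*h) = 343^2/(2*pi*0.0155) = 1.20803e+06
fc = 1.20803e+06 * 0.000664388 = 802.6 Hz


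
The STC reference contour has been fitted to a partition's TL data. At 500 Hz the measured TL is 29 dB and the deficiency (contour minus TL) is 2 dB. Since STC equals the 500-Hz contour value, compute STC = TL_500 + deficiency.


By ASTM E413, STC = value of the fitted reference contour at 500 Hz.
Contour value at 500 Hz = TL_500 + deficiency = 29 + 2 = 31
STC = 31


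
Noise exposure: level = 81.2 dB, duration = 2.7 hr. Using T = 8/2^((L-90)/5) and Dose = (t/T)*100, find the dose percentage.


T_allowed = 8 / 2^((81.2 - 90)/5) = 27.0958 hr
Dose = 2.7 / 27.0958 * 100 = 9.9646 %


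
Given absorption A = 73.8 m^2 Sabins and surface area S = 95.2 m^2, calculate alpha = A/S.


Absorption coefficient = absorbed power / incident power
alpha = A / S = 73.8 / 95.2 = 0.77521


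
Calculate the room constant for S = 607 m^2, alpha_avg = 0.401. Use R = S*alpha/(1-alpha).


R = 607 * 0.401 / (1 - 0.401) = 406.36 m^2


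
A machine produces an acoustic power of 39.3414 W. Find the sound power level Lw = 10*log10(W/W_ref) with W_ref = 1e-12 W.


W / W_ref = 39.3414 / 1e-12 = 3.93414e+13
Lw = 10 * log10(3.93414e+13) = 135.95 dB


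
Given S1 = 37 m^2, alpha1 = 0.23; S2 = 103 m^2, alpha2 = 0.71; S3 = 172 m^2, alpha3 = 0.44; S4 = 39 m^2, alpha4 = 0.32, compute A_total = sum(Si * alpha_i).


37 * 0.23 = 8.51
103 * 0.71 = 73.13
172 * 0.44 = 75.68
39 * 0.32 = 12.48
A_total = 8.51 + 73.13 + 75.68 + 12.48 = 169.8 m^2


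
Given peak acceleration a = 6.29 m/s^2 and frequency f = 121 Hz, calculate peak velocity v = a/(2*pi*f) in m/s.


omega = 2*pi*f = 2*pi*121 = 760.265 rad/s
v = a / omega = 6.29 / 760.265 = 0.0082734 m/s


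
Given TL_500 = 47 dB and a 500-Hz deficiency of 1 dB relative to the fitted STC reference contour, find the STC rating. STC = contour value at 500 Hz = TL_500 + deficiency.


By ASTM E413, STC = value of the fitted reference contour at 500 Hz.
Contour value at 500 Hz = TL_500 + deficiency = 47 + 1 = 48
STC = 48


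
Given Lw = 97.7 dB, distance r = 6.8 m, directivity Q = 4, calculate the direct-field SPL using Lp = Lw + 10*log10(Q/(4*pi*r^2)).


4*pi*r^2 = 4*pi*6.8^2 = 581.069 m^2
Q / (4*pi*r^2) = 4 / 581.069 = 0.00688386
Lp = 97.7 + 10*log10(0.00688386) = 76.078 dB


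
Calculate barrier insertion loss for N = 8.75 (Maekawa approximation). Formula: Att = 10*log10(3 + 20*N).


3 + 20*N = 3 + 20*8.75 = 178
Att = 10*log10(178) = 22.504 dB


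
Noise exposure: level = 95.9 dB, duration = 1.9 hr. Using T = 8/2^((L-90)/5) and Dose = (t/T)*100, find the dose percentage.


T_allowed = 8 / 2^((95.9 - 90)/5) = 3.53081 hr
Dose = 1.9 / 3.53081 * 100 = 53.812 %


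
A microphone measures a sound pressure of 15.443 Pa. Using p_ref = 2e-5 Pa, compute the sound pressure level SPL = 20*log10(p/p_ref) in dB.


p / p_ref = 15.443 / 2e-5 = 772150
SPL = 20 * log10(772150) = 117.75 dB


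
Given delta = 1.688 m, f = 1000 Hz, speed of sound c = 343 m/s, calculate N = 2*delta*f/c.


N = 2*delta*f/c = 2*delta/lambda, where lambda = c/f
lambda = 343 / 1000 = 0.343 m
N = 2 * 1.688 / 0.343 = 9.8426


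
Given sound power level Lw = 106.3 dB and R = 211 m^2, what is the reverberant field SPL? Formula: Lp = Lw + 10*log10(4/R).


4/R = 4/211 = 0.0189573
Lp = 106.3 + 10*log10(0.0189573) = 89.078 dB


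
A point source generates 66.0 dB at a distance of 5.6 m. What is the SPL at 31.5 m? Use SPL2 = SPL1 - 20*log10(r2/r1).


r2/r1 = 31.5/5.6 = 5.625
Correction = 20*log10(5.625) = 15.0025 dB
SPL2 = 66.0 - 15.0025 = 50.998 dB


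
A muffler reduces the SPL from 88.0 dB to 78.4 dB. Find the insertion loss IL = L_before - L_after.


Insertion loss = SPL without muffler - SPL with muffler
IL = 88.0 - 78.4 = 9.6 dB


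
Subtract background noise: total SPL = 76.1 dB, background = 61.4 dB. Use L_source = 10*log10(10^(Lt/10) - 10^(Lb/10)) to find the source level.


10^(76.1/10) = 4.0738e+07
10^(61.4/10) = 1.38038e+06
Difference = 4.0738e+07 - 1.38038e+06 = 3.93576e+07
L_source = 10*log10(3.93576e+07) = 75.95 dB


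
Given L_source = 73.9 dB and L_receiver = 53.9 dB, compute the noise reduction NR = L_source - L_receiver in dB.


NR = L_source - L_receiver (difference between source and receiving room levels)
NR = 73.9 - 53.9 = 20 dB


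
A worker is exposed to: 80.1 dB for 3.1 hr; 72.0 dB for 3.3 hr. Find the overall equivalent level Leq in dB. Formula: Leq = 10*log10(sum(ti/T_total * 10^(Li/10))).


T_total = 3.1 + 3.3 = 6.4 hr
(3.1/6.4) * 10^(80.1/10) = 4.95658e+07
(3.3/6.4) * 10^(72.0/10) = 8.17211e+06
Sum = 4.95658e+07 + 8.17211e+06 = 5.77379e+07
Leq = 10*log10(5.77379e+07) = 77.615 dB


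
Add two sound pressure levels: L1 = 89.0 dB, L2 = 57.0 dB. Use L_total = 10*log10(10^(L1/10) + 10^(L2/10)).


10^(89.0/10) = 7.94328e+08
10^(57.0/10) = 501187
Sum = 7.94328e+08 + 501187 = 7.94829e+08
L_total = 10*log10(7.94829e+08) = 89.003 dB


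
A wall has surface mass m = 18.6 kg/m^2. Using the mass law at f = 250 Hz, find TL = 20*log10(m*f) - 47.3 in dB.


m * f = 18.6 * 250 = 4650
20*log10(4650) = 73.3491 dB
TL = 73.3491 - 47.3 = 26.049 dB


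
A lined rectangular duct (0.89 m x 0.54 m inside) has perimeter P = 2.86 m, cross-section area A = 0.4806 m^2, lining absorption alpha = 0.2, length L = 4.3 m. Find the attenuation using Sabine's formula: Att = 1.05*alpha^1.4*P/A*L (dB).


alpha^1.4 = 0.2^1.4 = 0.105061
Attenuation rate = 1.05 * alpha^1.4 * P / A
= 1.05 * 0.105061 * 2.86 / 0.4806 = 0.656467 dB/m
Total Att = 0.656467 * 4.3 = 2.8228 dB


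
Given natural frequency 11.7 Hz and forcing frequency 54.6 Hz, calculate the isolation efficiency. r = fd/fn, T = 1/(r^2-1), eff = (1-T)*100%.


r = 54.6 / 11.7 = 4.66667
r^2 - 1 = 4.66667^2 - 1 = 20.7778
T = 1/20.7778 = 0.0481283
Efficiency = (1 - 0.0481283)*100 = 95.187 %


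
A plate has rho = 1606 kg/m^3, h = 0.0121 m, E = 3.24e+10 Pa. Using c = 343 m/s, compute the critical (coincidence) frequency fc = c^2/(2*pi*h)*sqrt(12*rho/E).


12*rho/E = 12*1606/3.24e+10 = 5.94815e-07
sqrt(12*rho/E) = sqrt(5.94815e-07) = 0.000771243
c^2/(2*pi*h) = 343^2/(2*pi*0.0121) = 1.54747e+06
fc = 1.54747e+06 * 0.000771243 = 1193.5 Hz


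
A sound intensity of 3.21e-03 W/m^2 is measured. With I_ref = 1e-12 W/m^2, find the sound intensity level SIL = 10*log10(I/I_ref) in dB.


I / I_ref = 3.21e-03 / 1e-12 = 3.21e+09
SIL = 10 * log10(3.21e+09) = 95.065 dB


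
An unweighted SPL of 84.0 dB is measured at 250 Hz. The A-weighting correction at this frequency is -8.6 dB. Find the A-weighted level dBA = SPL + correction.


A-weighting table: 250 Hz -> -8.6 dB correction
SPL_A = SPL + correction = 84.0 + (-8.6) = 75.4 dBA


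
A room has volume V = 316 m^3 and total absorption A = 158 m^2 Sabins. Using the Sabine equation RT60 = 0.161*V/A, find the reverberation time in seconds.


RT60 = 0.161 * 316 / 158 = 0.322 s


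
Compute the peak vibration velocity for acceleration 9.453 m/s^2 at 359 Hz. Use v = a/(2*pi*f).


omega = 2*pi*f = 2*pi*359 = 2255.66 rad/s
v = a / omega = 9.453 / 2255.66 = 0.0041908 m/s


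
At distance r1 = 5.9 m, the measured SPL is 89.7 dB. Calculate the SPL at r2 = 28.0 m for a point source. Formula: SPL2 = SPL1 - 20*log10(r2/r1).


r2/r1 = 28.0/5.9 = 4.74576
Correction = 20*log10(4.74576) = 13.5261 dB
SPL2 = 89.7 - 13.5261 = 76.174 dB


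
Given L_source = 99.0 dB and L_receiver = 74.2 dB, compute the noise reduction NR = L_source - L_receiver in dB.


NR = L_source - L_receiver (difference between source and receiving room levels)
NR = 99.0 - 74.2 = 24.8 dB


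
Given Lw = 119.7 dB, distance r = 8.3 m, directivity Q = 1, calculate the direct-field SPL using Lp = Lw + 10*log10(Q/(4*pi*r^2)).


4*pi*r^2 = 4*pi*8.3^2 = 865.697 m^2
Q / (4*pi*r^2) = 1 / 865.697 = 0.00115514
Lp = 119.7 + 10*log10(0.00115514) = 90.326 dB


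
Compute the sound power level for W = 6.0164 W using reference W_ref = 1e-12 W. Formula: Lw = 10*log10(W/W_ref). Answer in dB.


W / W_ref = 6.0164 / 1e-12 = 6.0164e+12
Lw = 10 * log10(6.0164e+12) = 127.79 dB


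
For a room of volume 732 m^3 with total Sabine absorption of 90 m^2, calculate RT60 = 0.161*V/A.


RT60 = 0.161 * 732 / 90 = 1.3095 s


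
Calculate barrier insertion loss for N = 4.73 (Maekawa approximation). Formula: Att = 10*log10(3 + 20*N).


3 + 20*N = 3 + 20*4.73 = 97.6
Att = 10*log10(97.6) = 19.894 dB


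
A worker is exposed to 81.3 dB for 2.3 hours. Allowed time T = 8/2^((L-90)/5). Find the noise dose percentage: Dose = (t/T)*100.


T_allowed = 8 / 2^((81.3 - 90)/5) = 26.7228 hr
Dose = 2.3 / 26.7228 * 100 = 8.6069 %


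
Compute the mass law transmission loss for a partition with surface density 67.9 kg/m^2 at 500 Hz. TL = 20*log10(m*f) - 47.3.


m * f = 67.9 * 500 = 33950
20*log10(33950) = 90.6168 dB
TL = 90.6168 - 47.3 = 43.317 dB


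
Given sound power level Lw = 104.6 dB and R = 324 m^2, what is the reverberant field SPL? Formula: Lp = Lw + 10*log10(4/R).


4/R = 4/324 = 0.0123457
Lp = 104.6 + 10*log10(0.0123457) = 85.515 dB


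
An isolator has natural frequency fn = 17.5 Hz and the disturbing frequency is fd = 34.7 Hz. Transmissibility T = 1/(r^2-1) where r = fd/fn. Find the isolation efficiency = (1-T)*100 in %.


r = 34.7 / 17.5 = 1.98286
r^2 - 1 = 1.98286^2 - 1 = 2.93173
T = 1/2.93173 = 0.341096
Efficiency = (1 - 0.341096)*100 = 65.89 %


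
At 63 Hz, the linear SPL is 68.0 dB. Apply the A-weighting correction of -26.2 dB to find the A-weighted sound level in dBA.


A-weighting table: 63 Hz -> -26.2 dB correction
SPL_A = SPL + correction = 68.0 + (-26.2) = 41.8 dBA


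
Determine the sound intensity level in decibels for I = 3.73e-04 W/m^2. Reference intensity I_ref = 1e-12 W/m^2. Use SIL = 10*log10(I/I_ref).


I / I_ref = 3.73e-04 / 1e-12 = 3.73e+08
SIL = 10 * log10(3.73e+08) = 85.717 dB


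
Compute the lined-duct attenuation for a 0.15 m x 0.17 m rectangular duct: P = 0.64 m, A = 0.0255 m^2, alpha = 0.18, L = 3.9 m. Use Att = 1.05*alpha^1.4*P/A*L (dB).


alpha^1.4 = 0.18^1.4 = 0.0906529
Attenuation rate = 1.05 * alpha^1.4 * P / A
= 1.05 * 0.0906529 * 0.64 / 0.0255 = 2.38897 dB/m
Total Att = 2.38897 * 3.9 = 9.317 dB


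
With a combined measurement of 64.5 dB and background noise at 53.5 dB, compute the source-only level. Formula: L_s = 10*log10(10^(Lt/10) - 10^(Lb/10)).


10^(64.5/10) = 2.81838e+06
10^(53.5/10) = 223872
Difference = 2.81838e+06 - 223872 = 2.59451e+06
L_source = 10*log10(2.59451e+06) = 64.141 dB


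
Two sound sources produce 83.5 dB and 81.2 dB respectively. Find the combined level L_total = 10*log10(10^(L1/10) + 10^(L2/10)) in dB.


10^(83.5/10) = 2.23872e+08
10^(81.2/10) = 1.31826e+08
Sum = 2.23872e+08 + 1.31826e+08 = 3.55698e+08
L_total = 10*log10(3.55698e+08) = 85.511 dB


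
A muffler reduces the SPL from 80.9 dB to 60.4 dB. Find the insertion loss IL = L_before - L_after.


Insertion loss = SPL without muffler - SPL with muffler
IL = 80.9 - 60.4 = 20.5 dB


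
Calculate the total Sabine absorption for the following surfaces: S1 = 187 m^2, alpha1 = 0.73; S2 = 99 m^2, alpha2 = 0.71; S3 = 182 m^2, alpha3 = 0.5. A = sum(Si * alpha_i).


187 * 0.73 = 136.51
99 * 0.71 = 70.29
182 * 0.5 = 91
A_total = 136.51 + 70.29 + 91 = 297.8 m^2


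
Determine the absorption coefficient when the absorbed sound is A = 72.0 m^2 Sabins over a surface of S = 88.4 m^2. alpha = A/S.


Absorption coefficient = absorbed power / incident power
alpha = A / S = 72.0 / 88.4 = 0.81448


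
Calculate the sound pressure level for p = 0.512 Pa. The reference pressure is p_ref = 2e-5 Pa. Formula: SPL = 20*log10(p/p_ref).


p / p_ref = 0.512 / 2e-5 = 25600
SPL = 20 * log10(25600) = 88.165 dB
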